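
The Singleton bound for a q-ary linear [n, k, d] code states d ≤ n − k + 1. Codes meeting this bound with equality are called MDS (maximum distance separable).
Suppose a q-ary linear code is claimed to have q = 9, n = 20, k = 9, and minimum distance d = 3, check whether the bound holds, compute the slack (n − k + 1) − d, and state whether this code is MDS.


Singleton RHS = n − k + 1 = 12, slack = 9, bound satisfied, not MDS.

Singleton bound: d ≤ n − k + 1.
Here n = 20, k = 9, so n − k + 1 = 12.
Given d = 3, check d ≤ 12: YES.
Slack = (n − k + 1) − d = 9.
The code is NOT MDS (slack = 9 > 0).
Description: the claimed parameters are [20, 9, 3]_9; such a code would be non-MDS.


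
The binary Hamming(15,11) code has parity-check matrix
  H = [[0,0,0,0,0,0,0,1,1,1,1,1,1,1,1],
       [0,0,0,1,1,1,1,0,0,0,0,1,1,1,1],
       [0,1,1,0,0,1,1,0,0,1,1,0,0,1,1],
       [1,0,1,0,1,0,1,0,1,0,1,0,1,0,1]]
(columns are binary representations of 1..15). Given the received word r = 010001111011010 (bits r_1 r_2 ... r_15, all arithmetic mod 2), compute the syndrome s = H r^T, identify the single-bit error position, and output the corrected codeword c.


s = (1, 0, 1, 1)^T, error position = 11, corrected codeword c = 010001111001010

Compute s = H r^T mod 2 one row at a time:
  s_1 = 1 + 1 + 0 + 1 + 1 + 0 + 1 + 0 = 5 ≡ 1 (mod 2).
  s_2 = 0 + 0 + 1 + 1 + 1 + 0 + 1 + 0 = 4 ≡ 0 (mod 2).
  s_3 = 1 + 0 + 1 + 1 + 0 + 1 + 1 + 0 = 5 ≡ 1 (mod 2).
  s_4 = 0 + 0 + 0 + 1 + 1 + 1 + 0 + 0 = 3 ≡ 1 (mod 2).
s = (1, 0, 1, 1)^T — this equals column 11 of H (binary 1011), so error is at position 11.
Correct: flip bit 11 of r = 010001111011010 to get c = 010001111001010.


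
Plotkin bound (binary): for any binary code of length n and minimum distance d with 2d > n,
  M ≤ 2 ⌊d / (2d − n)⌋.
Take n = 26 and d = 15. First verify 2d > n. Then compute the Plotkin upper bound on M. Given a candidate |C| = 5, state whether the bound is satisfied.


Plotkin bound M ≤ 6; given |C| = 5 ≤ bound (satisfied).

Check applicability: 2d = 30, n = 26.
2d − n = 4 > 0, so Plotkin applies.
Compute d/(2d−n) = 15/4 ≈ 3.7500.
⌊d/(2d−n)⌋ = 3.
Plotkin bound: M ≤ 2·3 = 6.
Given |C| = 5, check: satisfied.
This |C| is below the Plotkin bound.


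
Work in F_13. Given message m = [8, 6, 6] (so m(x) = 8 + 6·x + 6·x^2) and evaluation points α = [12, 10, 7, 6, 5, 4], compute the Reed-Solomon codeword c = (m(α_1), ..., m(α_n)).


c = [8, 5, 6, 0, 6, 11]

Message polynomial: m(x) = 8 + 6·x + 6·x^2 (mod 13).
For each evaluation point α_i, compute m(α_i) mod 13:
  α_1 = 12: Horner steps 6 → 0 → 8, so m(12) = 8.
  α_2 = 10: Horner steps 6 → 1 → 5, so m(10) = 5.
  α_3 = 7: Horner steps 6 → 9 → 6, so m(7) = 6.
  α_4 = 6: Horner steps 6 → 3 → 0, so m(6) = 0.
  α_5 = 5: Horner steps 6 → 10 → 6, so m(5) = 6.
  α_6 = 4: Horner steps 6 → 4 → 11, so m(4) = 11.
Codeword c = [8, 5, 6, 0, 6, 11] ∈ F_13^6.


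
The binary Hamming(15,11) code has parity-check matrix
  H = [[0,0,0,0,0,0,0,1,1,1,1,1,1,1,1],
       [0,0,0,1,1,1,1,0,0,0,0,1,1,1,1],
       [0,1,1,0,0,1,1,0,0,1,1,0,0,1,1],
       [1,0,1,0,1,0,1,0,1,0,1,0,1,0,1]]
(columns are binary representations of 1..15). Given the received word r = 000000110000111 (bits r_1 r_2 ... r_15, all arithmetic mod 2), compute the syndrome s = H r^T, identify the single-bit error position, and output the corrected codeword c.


s = (0, 0, 1, 1)^T, error position = 3, corrected codeword c = 001000110000111

Compute s = H r^T mod 2 one row at a time:
  s_1 = 1 + 0 + 0 + 0 + 0 + 1 + 1 + 1 = 4 ≡ 0 (mod 2).
  s_2 = 0 + 0 + 0 + 1 + 0 + 1 + 1 + 1 = 4 ≡ 0 (mod 2).
  s_3 = 0 + 0 + 0 + 1 + 0 + 0 + 1 + 1 = 3 ≡ 1 (mod 2).
  s_4 = 0 + 0 + 0 + 1 + 0 + 0 + 1 + 1 = 3 ≡ 1 (mod 2).
s = (0, 0, 1, 1)^T — this equals column 3 of H (binary 0011), so error is at position 3.
Correct: flip bit 3 of r = 000000110000111 to get c = 001000110000111.


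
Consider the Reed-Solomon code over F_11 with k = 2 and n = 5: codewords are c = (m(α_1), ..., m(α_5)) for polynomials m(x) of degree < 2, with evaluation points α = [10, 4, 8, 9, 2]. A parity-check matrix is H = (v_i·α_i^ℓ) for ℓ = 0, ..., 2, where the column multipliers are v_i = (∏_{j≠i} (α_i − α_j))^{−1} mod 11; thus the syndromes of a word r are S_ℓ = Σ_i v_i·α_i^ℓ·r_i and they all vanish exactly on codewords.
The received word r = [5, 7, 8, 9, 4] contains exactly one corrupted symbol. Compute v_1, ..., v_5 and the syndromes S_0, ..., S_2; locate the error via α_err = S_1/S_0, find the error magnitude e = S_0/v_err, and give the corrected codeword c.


S = (7, 1, 8), error at position 3, error magnitude e = 6, c = [5, 7, 2, 9, 4].

Step 1: column multipliers v_i = (∏_{j≠i}(α_i − α_j))^{−1} mod 11.
  i = 1 (α = 10): (10−4)(10−8)(10−9)(10−2) = 6·2·1·8 = 96 ≡ 8, so v_1 = 8^{−1} = 7 (mod 11).
  i = 2 (α = 4): (4−10)(4−8)(4−9)(4−2) = (−6)·(−4)·(−5)·2 = −240 ≡ 2, so v_2 = 2^{−1} = 6 (mod 11).
  i = 3 (α = 8): (8−10)(8−4)(8−9)(8−2) = (−2)·4·(−1)·6 = 48 ≡ 4, so v_3 = 4^{−1} = 3 (mod 11).
  i = 4 (α = 9): (9−10)(9−4)(9−8)(9−2) = (−1)·5·1·7 = −35 ≡ 9, so v_4 = 9^{−1} = 5 (mod 11).
  i = 5 (α = 2): (2−10)(2−4)(2−8)(2−9) = (−8)·(−2)·(−6)·(−7) = 672 ≡ 1, so v_5 = 1^{−1} = 1 (mod 11).
  v = [7, 6, 3, 5, 1].
Step 2: syndromes of r = [5, 7, 8, 9, 4] (all sums mod 11).
  S_0 = Σ v_i r_i = 7·5 + 6·7 + 3·8 + 5·9 + 1·4 = 150 ≡ 7.
  S_1 = Σ v_i α_i r_i = 7·10·5 + 6·4·7 + 3·8·8 + 5·9·9 + 1·2·4 = 1123 ≡ 1.
  α_i^2 mod 11 = [1, 5, 9, 4, 4].
  S_2 = Σ v_i α_i^2 r_i = 7·1·5 + 6·5·7 + 3·9·8 + 5·4·9 + 1·4·4 = 657 ≡ 8.
  S = (7, 1, 8) ≠ 0, so r is not a codeword (an error is present).
Step 3: locate the error. For a single error e at position i, S_ℓ = v_i·e·α_i^ℓ, so α_err = S_1/S_0.
  S_0^{−1} = 7^{−1} = 8 (mod 11), so α_err = 1·8 = 8 ≡ 8 = α_3. Error position i = 3.
  Consistency check: S_2/S_1 = 8·1 = 8 ≡ 8 = α_err ✓ (single-error assumption holds).
Step 4: error magnitude e = S_0/v_3 = S_0·∏_{j≠3}(α_3 − α_j) = 7·4 = 28 ≡ 6 (mod 11).
Step 5: correct position 3: c_3 = r_3 − e = 8 − 6 ≡ 2 (mod 11). Hence c = [5, 7, 2, 9, 4].
  Check: interpolating c through the α_i gives m(x) = 1 + 7·x (degree < 2) with m(α_i) = c_i for every i, so c is indeed a codeword.


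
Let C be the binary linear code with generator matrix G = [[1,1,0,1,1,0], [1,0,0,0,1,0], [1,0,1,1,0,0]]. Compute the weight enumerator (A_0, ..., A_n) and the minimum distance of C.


Weight distribution: A_0 = 1, A_2 = 2, A_3 = 4, A_4 = 1. Minimum distance d = 2.

Enumerate all 2^3 = 8 messages m ∈ F_2^3.
For each, compute codeword c = mG in F_2^6, then tally its weight.
  m = 000 → c = 000000, weight = 0.
  m = 100 → c = 110110, weight = 4.
  m = 010 → c = 100010, weight = 2.
  m = 110 → c = 010100, weight = 2.
  m = 001 → c = 101100, weight = 3.
  m = 101 → c = 011010, weight = 3.
  m = 011 → c = 001110, weight = 3.
  m = 111 → c = 111000, weight = 3.
Tally weights:
  weight 0: 1 codewords.
  weight 2: 2 codewords.
  weight 3: 4 codewords.
  weight 4: 1 codewords.
Minimum distance d = smallest w > 0 with A_w > 0 = 2.
Sanity: Σ A_w = 8 = 2^3 = 8 ✓.


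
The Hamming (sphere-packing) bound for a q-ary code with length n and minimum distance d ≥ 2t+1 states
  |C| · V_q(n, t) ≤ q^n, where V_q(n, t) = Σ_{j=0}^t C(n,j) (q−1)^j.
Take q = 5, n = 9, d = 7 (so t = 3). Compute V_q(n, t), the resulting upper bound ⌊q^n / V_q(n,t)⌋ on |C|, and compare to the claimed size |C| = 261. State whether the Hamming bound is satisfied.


V_q(n, t) = 5989, q^n = 1953125, Hamming bound = 326, |C| = 261 ≤ bound (satisfied).

Step 1: Compute V_q(n, t) = Σ_{j=0}^3 C(n, j) (q−1)^j.
  j = 0: C(9,0)·(4)^0 = 1·1 = 1.
  j = 1: C(9,1)·(4)^1 = 9·4 = 36.
  j = 2: C(9,2)·(4)^2 = 36·16 = 576.
  j = 3: C(9,3)·(4)^3 = 84·64 = 5376.
  V_q(n, t) = 1 + 36 + 576 + 5376 = 5989.
Step 2: q^n = 5^9 = 1953125.
Step 3: Hamming bound ⌊q^n / V_q(n,t)⌋ = ⌊1953125/5989⌋ = 326.
Step 4: Compare |C| = 261 to 326: satisfied.
The claimed |C| lies below the Hamming bound.


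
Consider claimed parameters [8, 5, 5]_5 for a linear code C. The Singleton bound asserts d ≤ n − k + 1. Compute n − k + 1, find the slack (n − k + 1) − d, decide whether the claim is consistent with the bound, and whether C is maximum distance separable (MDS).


Singleton RHS = n − k + 1 = 4, slack = -1, bound violated (no such code; not MDS).

Singleton bound: d ≤ n − k + 1.
Here n = 8, k = 5, so n − k + 1 = 4.
Given d = 5, check d ≤ 4: NO.
Slack = (n − k + 1) − d = -1.
The slack is negative: d = 5 exceeds n − k + 1 = 4 by 1, so the Singleton bound is violated and no linear [8, 5, 5]_5 code can exist. In particular it is not MDS (MDS requires d = n − k + 1 exactly).
Description: the claimed parameters are [8, 5, 5]_5; such a code would be impossible (violates the Singleton bound).


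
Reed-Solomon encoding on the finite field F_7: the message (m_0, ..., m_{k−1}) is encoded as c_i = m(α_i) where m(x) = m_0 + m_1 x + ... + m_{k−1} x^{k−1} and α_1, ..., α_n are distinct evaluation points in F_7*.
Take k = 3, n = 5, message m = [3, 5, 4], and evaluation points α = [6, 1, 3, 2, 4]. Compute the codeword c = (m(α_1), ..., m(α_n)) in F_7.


c = [2, 5, 5, 1, 3]

Message polynomial: m(x) = 3 + 5·x + 4·x^2 (mod 7).
For each evaluation point α_i, compute m(α_i) mod 7:
  α_1 = 6: Horner steps 4 → 1 → 2, so m(6) = 2.
  α_2 = 1: Horner steps 4 → 2 → 5, so m(1) = 5.
  α_3 = 3: Horner steps 4 → 3 → 5, so m(3) = 5.
  α_4 = 2: Horner steps 4 → 6 → 1, so m(2) = 1.
  α_5 = 4: Horner steps 4 → 0 → 3, so m(4) = 3.
Codeword c = [2, 5, 5, 1, 3] ∈ F_7^5.


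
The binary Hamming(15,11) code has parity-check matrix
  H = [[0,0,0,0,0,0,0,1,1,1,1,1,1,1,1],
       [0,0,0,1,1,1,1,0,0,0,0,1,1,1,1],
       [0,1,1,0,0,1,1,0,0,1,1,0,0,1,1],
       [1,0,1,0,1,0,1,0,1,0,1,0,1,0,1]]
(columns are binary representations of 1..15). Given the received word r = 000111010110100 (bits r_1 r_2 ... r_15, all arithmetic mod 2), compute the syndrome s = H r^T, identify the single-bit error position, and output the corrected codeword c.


s = (0, 0, 1, 1)^T, error position = 3, corrected codeword c = 001111010110100

Compute s = H r^T mod 2 one row at a time:
  s_1 = 1 + 0 + 1 + 1 + 0 + 1 + 0 + 0 = 4 ≡ 0 (mod 2).
  s_2 = 1 + 1 + 1 + 0 + 0 + 1 + 0 + 0 = 4 ≡ 0 (mod 2).
  s_3 = 0 + 0 + 1 + 0 + 1 + 1 + 0 + 0 = 3 ≡ 1 (mod 2).
  s_4 = 0 + 0 + 1 + 0 + 0 + 1 + 1 + 0 = 3 ≡ 1 (mod 2).
s = (0, 0, 1, 1)^T — this equals column 3 of H (binary 0011), so error is at position 3.
Correct: flip bit 3 of r = 000111010110100 to get c = 001111010110100.


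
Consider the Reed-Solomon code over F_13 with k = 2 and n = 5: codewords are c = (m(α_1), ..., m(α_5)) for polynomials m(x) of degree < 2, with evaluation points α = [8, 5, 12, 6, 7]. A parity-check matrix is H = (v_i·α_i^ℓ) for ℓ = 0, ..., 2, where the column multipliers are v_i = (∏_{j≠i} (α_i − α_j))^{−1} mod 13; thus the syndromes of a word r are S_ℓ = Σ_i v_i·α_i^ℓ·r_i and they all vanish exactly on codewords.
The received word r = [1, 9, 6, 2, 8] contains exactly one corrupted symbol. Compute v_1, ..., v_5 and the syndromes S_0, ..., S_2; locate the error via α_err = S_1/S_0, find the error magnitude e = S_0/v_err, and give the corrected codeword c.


S = (9, 4, 9), error at position 3, error magnitude e = 7, c = [1, 9, 12, 2, 8].

Step 1: column multipliers v_i = (∏_{j≠i}(α_i − α_j))^{−1} mod 13.
  i = 1 (α = 8): (8−5)(8−12)(8−6)(8−7) = 3·(−4)·2·1 = −24 ≡ 2, so v_1 = 2^{−1} = 7 (mod 13).
  i = 2 (α = 5): (5−8)(5−12)(5−6)(5−7) = (−3)·(−7)·(−1)·(−2) = 42 ≡ 3, so v_2 = 3^{−1} = 9 (mod 13).
  i = 3 (α = 12): (12−8)(12−5)(12−6)(12−7) = 4·7·6·5 = 840 ≡ 8, so v_3 = 8^{−1} = 5 (mod 13).
  i = 4 (α = 6): (6−8)(6−5)(6−12)(6−7) = (−2)·1·(−6)·(−1) = −12 ≡ 1, so v_4 = 1^{−1} = 1 (mod 13).
  i = 5 (α = 7): (7−8)(7−5)(7−12)(7−6) = (−1)·2·(−5)·1 = 10 ≡ 10, so v_5 = 10^{−1} = 4 (mod 13).
  v = [7, 9, 5, 1, 4].
Step 2: syndromes of r = [1, 9, 6, 2, 8] (all sums mod 13).
  S_0 = Σ v_i r_i = 7·1 + 9·9 + 5·6 + 1·2 + 4·8 = 152 ≡ 9.
  S_1 = Σ v_i α_i r_i = 7·8·1 + 9·5·9 + 5·12·6 + 1·6·2 + 4·7·8 = 1057 ≡ 4.
  α_i^2 mod 13 = [12, 12, 1, 10, 10].
  S_2 = Σ v_i α_i^2 r_i = 7·12·1 + 9·12·9 + 5·1·6 + 1·10·2 + 4·10·8 = 1426 ≡ 9.
  S = (9, 4, 9) ≠ 0, so r is not a codeword (an error is present).
Step 3: locate the error. For a single error e at position i, S_ℓ = v_i·e·α_i^ℓ, so α_err = S_1/S_0.
  S_0^{−1} = 9^{−1} = 3 (mod 13), so α_err = 4·3 = 12 ≡ 12 = α_3. Error position i = 3.
  Consistency check: S_2/S_1 = 9·10 = 90 ≡ 12 = α_err ✓ (single-error assumption holds).
Step 4: error magnitude e = S_0/v_3 = S_0·∏_{j≠3}(α_3 − α_j) = 9·8 = 72 ≡ 7 (mod 13).
Step 5: correct position 3: c_3 = r_3 − e = 6 − 7 ≡ 12 (mod 13). Hence c = [1, 9, 12, 2, 8].
  Check: interpolating c through the α_i gives m(x) = 5 + 6·x (degree < 2) with m(α_i) = c_i for every i, so c is indeed a codeword.


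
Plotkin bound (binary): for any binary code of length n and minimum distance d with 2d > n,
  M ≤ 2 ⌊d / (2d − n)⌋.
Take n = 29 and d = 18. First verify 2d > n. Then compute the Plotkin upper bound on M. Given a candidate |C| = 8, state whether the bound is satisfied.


Plotkin bound M ≤ 4; given |C| = 8 > bound (violated).

Check applicability: 2d = 36, n = 29.
2d − n = 7 > 0, so Plotkin applies.
Compute d/(2d−n) = 18/7 ≈ 2.5714.
⌊d/(2d−n)⌋ = 2.
Plotkin bound: M ≤ 2·2 = 4.
Given |C| = 8, check: VIOLATED.
This |C| is above the Plotkin bound, so no binary code with n = 29, d = 18 and 8 codewords exists.


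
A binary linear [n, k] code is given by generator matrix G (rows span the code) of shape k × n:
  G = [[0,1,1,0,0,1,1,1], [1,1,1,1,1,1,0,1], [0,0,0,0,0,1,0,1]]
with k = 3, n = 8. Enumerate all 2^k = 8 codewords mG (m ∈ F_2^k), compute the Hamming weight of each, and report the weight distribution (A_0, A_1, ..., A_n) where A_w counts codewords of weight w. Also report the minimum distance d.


Weight distribution: A_0 = 1, A_2 = 1, A_3 = 1, A_4 = 1, A_5 = 2, A_6 = 1, A_7 = 1. Minimum distance d = 2.

Enumerate all 2^3 = 8 messages m ∈ F_2^3.
For each, compute codeword c = mG in F_2^8, then tally its weight.
  m = 000 → c = 00000000, weight = 0.
  m = 100 → c = 01100111, weight = 5.
  m = 010 → c = 11111101, weight = 7.
  m = 110 → c = 10011010, weight = 4.
  m = 001 → c = 00000101, weight = 2.
  m = 101 → c = 01100010, weight = 3.
  m = 011 → c = 11111000, weight = 5.
  m = 111 → c = 10011111, weight = 6.
Tally weights:
  weight 0: 1 codewords.
  weight 2: 1 codewords.
  weight 3: 1 codewords.
  weight 4: 1 codewords.
  weight 5: 2 codewords.
  weight 6: 1 codewords.
  weight 7: 1 codewords.
Minimum distance d = smallest w > 0 with A_w > 0 = 2.
Sanity: Σ A_w = 8 = 2^3 = 8 ✓.


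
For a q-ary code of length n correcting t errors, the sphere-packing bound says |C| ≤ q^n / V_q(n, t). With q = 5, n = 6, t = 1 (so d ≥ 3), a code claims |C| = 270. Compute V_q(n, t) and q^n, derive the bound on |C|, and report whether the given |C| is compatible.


V_q(n, t) = 25, q^n = 15625, Hamming bound = 625, |C| = 270 ≤ bound (satisfied).

Step 1: Compute V_q(n, t) = Σ_{j=0}^1 C(n, j) (q−1)^j.
  j = 0: C(6,0)·(4)^0 = 1·1 = 1.
  j = 1: C(6,1)·(4)^1 = 6·4 = 24.
  V_q(n, t) = 1 + 24 = 25.
Step 2: q^n = 5^6 = 15625.
Step 3: Hamming bound ⌊q^n / V_q(n,t)⌋ = ⌊15625/25⌋ = 625.
Step 4: Compare |C| = 270 to 625: satisfied.
The claimed |C| lies below the Hamming bound.


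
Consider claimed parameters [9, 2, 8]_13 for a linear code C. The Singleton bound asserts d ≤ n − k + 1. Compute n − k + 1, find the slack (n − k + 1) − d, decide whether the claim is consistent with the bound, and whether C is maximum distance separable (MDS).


Singleton RHS = n − k + 1 = 8, slack = 0, bound satisfied, MDS.

Singleton bound: d ≤ n − k + 1.
Here n = 9, k = 2, so n − k + 1 = 8.
Given d = 8, check d ≤ 8: YES.
Slack = (n − k + 1) − d = 0.
The code is MDS (slack = 0).
Description: the claimed parameters are [9, 2, 8]_13; such a code would be MDS (meets Singleton bound).


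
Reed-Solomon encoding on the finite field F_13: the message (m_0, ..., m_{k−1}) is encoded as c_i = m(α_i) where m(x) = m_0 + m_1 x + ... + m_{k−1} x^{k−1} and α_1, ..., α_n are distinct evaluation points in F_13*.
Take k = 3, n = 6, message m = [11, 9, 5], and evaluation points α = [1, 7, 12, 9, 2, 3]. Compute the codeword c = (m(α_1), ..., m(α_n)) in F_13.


c = [12, 7, 7, 3, 10, 5]

Message polynomial: m(x) = 11 + 9·x + 5·x^2 (mod 13).
For each evaluation point α_i, compute m(α_i) mod 13:
  α_1 = 1: Horner steps 5 → 1 → 12, so m(1) = 12.
  α_2 = 7: Horner steps 5 → 5 → 7, so m(7) = 7.
  α_3 = 12: Horner steps 5 → 4 → 7, so m(12) = 7.
  α_4 = 9: Horner steps 5 → 2 → 3, so m(9) = 3.
  α_5 = 2: Horner steps 5 → 6 → 10, so m(2) = 10.
  α_6 = 3: Horner steps 5 → 11 → 5, so m(3) = 5.
Codeword c = [12, 7, 7, 3, 10, 5] ∈ F_13^6.


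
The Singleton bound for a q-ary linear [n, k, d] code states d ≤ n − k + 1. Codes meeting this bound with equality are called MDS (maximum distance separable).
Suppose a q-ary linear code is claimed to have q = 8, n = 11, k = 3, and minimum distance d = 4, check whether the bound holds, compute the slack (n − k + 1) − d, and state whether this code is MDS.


Singleton RHS = n − k + 1 = 9, slack = 5, bound satisfied, not MDS.

Singleton bound: d ≤ n − k + 1.
Here n = 11, k = 3, so n − k + 1 = 9.
Given d = 4, check d ≤ 9: YES.
Slack = (n − k + 1) − d = 5.
The code is NOT MDS (slack = 5 > 0).
Description: the claimed parameters are [11, 3, 4]_8; such a code would be non-MDS.


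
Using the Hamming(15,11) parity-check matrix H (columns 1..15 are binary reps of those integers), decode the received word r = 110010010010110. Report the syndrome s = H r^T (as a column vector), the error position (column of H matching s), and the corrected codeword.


s = (0, 1, 1, 0)^T, error position = 6, corrected codeword c = 110011010010110

Compute s = H r^T mod 2 one row at a time:
  s_1 = 1 + 0 + 0 + 1 + 0 + 1 + 1 + 0 = 4 ≡ 0 (mod 2).
  s_2 = 0 + 1 + 0 + 0 + 0 + 1 + 1 + 0 = 3 ≡ 1 (mod 2).
  s_3 = 1 + 0 + 0 + 0 + 0 + 1 + 1 + 0 = 3 ≡ 1 (mod 2).
  s_4 = 1 + 0 + 1 + 0 + 0 + 1 + 1 + 0 = 4 ≡ 0 (mod 2).
s = (0, 1, 1, 0)^T — this equals column 6 of H (binary 0110), so error is at position 6.
Correct: flip bit 6 of r = 110010010010110 to get c = 110011010010110.


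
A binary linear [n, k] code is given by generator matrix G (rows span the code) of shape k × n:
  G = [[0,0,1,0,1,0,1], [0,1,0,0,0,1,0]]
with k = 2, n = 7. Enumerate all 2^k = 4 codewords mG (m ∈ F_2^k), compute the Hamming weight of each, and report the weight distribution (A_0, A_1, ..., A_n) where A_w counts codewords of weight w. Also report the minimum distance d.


Weight distribution: A_0 = 1, A_2 = 1, A_3 = 1, A_5 = 1. Minimum distance d = 2.

Enumerate all 2^2 = 4 messages m ∈ F_2^2.
For each, compute codeword c = mG in F_2^7, then tally its weight.
  m = 00 → c = 0000000, weight = 0.
  m = 10 → c = 0010101, weight = 3.
  m = 01 → c = 0100010, weight = 2.
  m = 11 → c = 0110111, weight = 5.
Tally weights:
  weight 0: 1 codewords.
  weight 2: 1 codewords.
  weight 3: 1 codewords.
  weight 5: 1 codewords.
Minimum distance d = smallest w > 0 with A_w > 0 = 2.
Sanity: Σ A_w = 4 = 2^2 = 4 ✓.


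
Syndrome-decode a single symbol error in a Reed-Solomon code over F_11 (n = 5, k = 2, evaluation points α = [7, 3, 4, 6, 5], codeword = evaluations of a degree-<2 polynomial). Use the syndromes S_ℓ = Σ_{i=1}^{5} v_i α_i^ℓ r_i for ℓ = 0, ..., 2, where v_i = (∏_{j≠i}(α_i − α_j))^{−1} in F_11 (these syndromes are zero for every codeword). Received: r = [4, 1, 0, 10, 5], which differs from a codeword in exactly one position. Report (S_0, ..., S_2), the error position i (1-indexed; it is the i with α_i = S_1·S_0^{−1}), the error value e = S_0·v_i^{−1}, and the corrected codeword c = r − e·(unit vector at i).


S = (3, 9, 5), error at position 2, error magnitude e = 6, c = [4, 6, 0, 10, 5].

Step 1: column multipliers v_i = (∏_{j≠i}(α_i − α_j))^{−1} mod 11.
  i = 1 (α = 7): (7−3)(7−4)(7−6)(7−5) = 4·3·1·2 = 24 ≡ 2, so v_1 = 2^{−1} = 6 (mod 11).
  i = 2 (α = 3): (3−7)(3−4)(3−6)(3−5) = (−4)·(−1)·(−3)·(−2) = 24 ≡ 2, so v_2 = 2^{−1} = 6 (mod 11).
  i = 3 (α = 4): (4−7)(4−3)(4−6)(4−5) = (−3)·1·(−2)·(−1) = −6 ≡ 5, so v_3 = 5^{−1} = 9 (mod 11).
  i = 4 (α = 6): (6−7)(6−3)(6−4)(6−5) = (−1)·3·2·1 = −6 ≡ 5, so v_4 = 5^{−1} = 9 (mod 11).
  i = 5 (α = 5): (5−7)(5−3)(5−4)(5−6) = (−2)·2·1·(−1) = 4 ≡ 4, so v_5 = 4^{−1} = 3 (mod 11).
  v = [6, 6, 9, 9, 3].
Step 2: syndromes of r = [4, 1, 0, 10, 5] (all sums mod 11).
  S_0 = Σ v_i r_i = 6·4 + 6·1 + 9·0 + 9·10 + 3·5 = 135 ≡ 3.
  S_1 = Σ v_i α_i r_i = 6·7·4 + 6·3·1 + 9·4·0 + 9·6·10 + 3·5·5 = 801 ≡ 9.
  α_i^2 mod 11 = [5, 9, 5, 3, 3].
  S_2 = Σ v_i α_i^2 r_i = 6·5·4 + 6·9·1 + 9·5·0 + 9·3·10 + 3·3·5 = 489 ≡ 5.
  S = (3, 9, 5) ≠ 0, so r is not a codeword (an error is present).
Step 3: locate the error. For a single error e at position i, S_ℓ = v_i·e·α_i^ℓ, so α_err = S_1/S_0.
  S_0^{−1} = 3^{−1} = 4 (mod 11), so α_err = 9·4 = 36 ≡ 3 = α_2. Error position i = 2.
  Consistency check: S_2/S_1 = 5·5 = 25 ≡ 3 = α_err ✓ (single-error assumption holds).
Step 4: error magnitude e = S_0/v_2 = S_0·∏_{j≠2}(α_2 − α_j) = 3·2 = 6 ≡ 6 (mod 11).
Step 5: correct position 2: c_2 = r_2 − e = 1 − 6 ≡ 6 (mod 11). Hence c = [4, 6, 0, 10, 5].
  Check: interpolating c through the α_i gives m(x) = 2 + 5·x (degree < 2) with m(α_i) = c_i for every i, so c is indeed a codeword.


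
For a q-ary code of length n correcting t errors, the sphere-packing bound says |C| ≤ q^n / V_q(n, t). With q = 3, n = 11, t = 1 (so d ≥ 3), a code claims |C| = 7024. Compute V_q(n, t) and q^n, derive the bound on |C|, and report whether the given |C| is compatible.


V_q(n, t) = 23, q^n = 177147, Hamming bound = 7702, |C| = 7024 ≤ bound (satisfied).

Step 1: Compute V_q(n, t) = Σ_{j=0}^1 C(n, j) (q−1)^j.
  j = 0: C(11,0)·(2)^0 = 1·1 = 1.
  j = 1: C(11,1)·(2)^1 = 11·2 = 22.
  V_q(n, t) = 1 + 22 = 23.
Step 2: q^n = 3^11 = 177147.
Step 3: Hamming bound ⌊q^n / V_q(n,t)⌋ = ⌊177147/23⌋ = 7702.
Step 4: Compare |C| = 7024 to 7702: satisfied.
The claimed |C| lies below the Hamming bound.


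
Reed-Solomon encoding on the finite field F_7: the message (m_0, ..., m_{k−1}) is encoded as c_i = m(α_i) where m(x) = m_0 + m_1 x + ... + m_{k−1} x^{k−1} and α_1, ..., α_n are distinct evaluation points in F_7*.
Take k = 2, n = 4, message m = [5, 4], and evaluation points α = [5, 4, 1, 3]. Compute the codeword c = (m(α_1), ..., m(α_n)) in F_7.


c = [4, 0, 2, 3]

Message polynomial: m(x) = 5 + 4·x (mod 7).
For each evaluation point α_i, compute m(α_i) mod 7:
  α_1 = 5: Horner steps 4 → 4, so m(5) = 4.
  α_2 = 4: Horner steps 4 → 0, so m(4) = 0.
  α_3 = 1: Horner steps 4 → 2, so m(1) = 2.
  α_4 = 3: Horner steps 4 → 3, so m(3) = 3.
Codeword c = [4, 0, 2, 3] ∈ F_7^4.


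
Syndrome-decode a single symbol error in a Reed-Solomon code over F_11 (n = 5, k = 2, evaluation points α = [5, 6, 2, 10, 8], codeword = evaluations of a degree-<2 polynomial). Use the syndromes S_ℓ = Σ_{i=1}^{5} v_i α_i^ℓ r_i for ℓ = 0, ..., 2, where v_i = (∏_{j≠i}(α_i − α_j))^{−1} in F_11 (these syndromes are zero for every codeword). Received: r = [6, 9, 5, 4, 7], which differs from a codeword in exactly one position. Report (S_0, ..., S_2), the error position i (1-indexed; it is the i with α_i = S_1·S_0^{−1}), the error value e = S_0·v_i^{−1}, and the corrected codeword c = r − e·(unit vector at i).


S = (1, 6, 3), error at position 2, error magnitude e = 10, c = [6, 10, 5, 4, 7].

Step 1: column multipliers v_i = (∏_{j≠i}(α_i − α_j))^{−1} mod 11.
  i = 1 (α = 5): (5−6)(5−2)(5−10)(5−8) = (−1)·3·(−5)·(−3) = −45 ≡ 10, so v_1 = 10^{−1} = 10 (mod 11).
  i = 2 (α = 6): (6−5)(6−2)(6−10)(6−8) = 1·4·(−4)·(−2) = 32 ≡ 10, so v_2 = 10^{−1} = 10 (mod 11).
  i = 3 (α = 2): (2−5)(2−6)(2−10)(2−8) = (−3)·(−4)·(−8)·(−6) = 576 ≡ 4, so v_3 = 4^{−1} = 3 (mod 11).
  i = 4 (α = 10): (10−5)(10−6)(10−2)(10−8) = 5·4·8·2 = 320 ≡ 1, so v_4 = 1^{−1} = 1 (mod 11).
  i = 5 (α = 8): (8−5)(8−6)(8−2)(8−10) = 3·2·6·(−2) = −72 ≡ 5, so v_5 = 5^{−1} = 9 (mod 11).
  v = [10, 10, 3, 1, 9].
Step 2: syndromes of r = [6, 9, 5, 4, 7] (all sums mod 11).
  S_0 = Σ v_i r_i = 10·6 + 10·9 + 3·5 + 1·4 + 9·7 = 232 ≡ 1.
  S_1 = Σ v_i α_i r_i = 10·5·6 + 10·6·9 + 3·2·5 + 1·10·4 + 9·8·7 = 1414 ≡ 6.
  α_i^2 mod 11 = [3, 3, 4, 1, 9].
  S_2 = Σ v_i α_i^2 r_i = 10·3·6 + 10·3·9 + 3·4·5 + 1·1·4 + 9·9·7 = 1081 ≡ 3.
  S = (1, 6, 3) ≠ 0, so r is not a codeword (an error is present).
Step 3: locate the error. For a single error e at position i, S_ℓ = v_i·e·α_i^ℓ, so α_err = S_1/S_0.
  S_0^{−1} = 1^{−1} = 1 (mod 11), so α_err = 6·1 = 6 ≡ 6 = α_2. Error position i = 2.
  Consistency check: S_2/S_1 = 3·2 = 6 ≡ 6 = α_err ✓ (single-error assumption holds).
Step 4: error magnitude e = S_0/v_2 = S_0·∏_{j≠2}(α_2 − α_j) = 1·10 = 10 ≡ 10 (mod 11).
Step 5: correct position 2: c_2 = r_2 − e = 9 − 10 ≡ 10 (mod 11). Hence c = [6, 10, 5, 4, 7].
  Check: interpolating c through the α_i gives m(x) = 8 + 4·x (degree < 2) with m(α_i) = c_i for every i, so c is indeed a codeword.


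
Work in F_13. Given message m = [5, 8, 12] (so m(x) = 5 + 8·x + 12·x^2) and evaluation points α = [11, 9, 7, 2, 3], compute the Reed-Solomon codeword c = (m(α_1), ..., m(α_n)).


c = [11, 9, 12, 4, 7]

Message polynomial: m(x) = 5 + 8·x + 12·x^2 (mod 13).
For each evaluation point α_i, compute m(α_i) mod 13:
  α_1 = 11: Horner steps 12 → 10 → 11, so m(11) = 11.
  α_2 = 9: Horner steps 12 → 12 → 9, so m(9) = 9.
  α_3 = 7: Horner steps 12 → 1 → 12, so m(7) = 12.
  α_4 = 2: Horner steps 12 → 6 → 4, so m(2) = 4.
  α_5 = 3: Horner steps 12 → 5 → 7, so m(3) = 7.
Codeword c = [11, 9, 12, 4, 7] ∈ F_13^5.


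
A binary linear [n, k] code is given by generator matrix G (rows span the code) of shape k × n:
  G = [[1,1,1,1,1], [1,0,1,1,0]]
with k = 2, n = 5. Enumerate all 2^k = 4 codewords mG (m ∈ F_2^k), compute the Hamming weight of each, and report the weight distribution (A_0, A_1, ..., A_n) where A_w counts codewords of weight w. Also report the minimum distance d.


Weight distribution: A_0 = 1, A_2 = 1, A_3 = 1, A_5 = 1. Minimum distance d = 2.

Enumerate all 2^2 = 4 messages m ∈ F_2^2.
For each, compute codeword c = mG in F_2^5, then tally its weight.
  m = 00 → c = 00000, weight = 0.
  m = 10 → c = 11111, weight = 5.
  m = 01 → c = 10110, weight = 3.
  m = 11 → c = 01001, weight = 2.
Tally weights:
  weight 0: 1 codewords.
  weight 2: 1 codewords.
  weight 3: 1 codewords.
  weight 5: 1 codewords.
Minimum distance d = smallest w > 0 with A_w > 0 = 2.
Sanity: Σ A_w = 4 = 2^2 = 4 ✓.


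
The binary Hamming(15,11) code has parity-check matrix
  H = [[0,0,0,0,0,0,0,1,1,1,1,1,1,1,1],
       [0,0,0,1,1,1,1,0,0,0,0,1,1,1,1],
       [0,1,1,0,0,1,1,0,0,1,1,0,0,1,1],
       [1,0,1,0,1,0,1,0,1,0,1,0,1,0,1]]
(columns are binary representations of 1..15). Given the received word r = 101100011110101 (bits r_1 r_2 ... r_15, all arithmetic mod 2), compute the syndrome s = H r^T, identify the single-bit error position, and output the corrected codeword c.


s = (0, 1, 0, 0)^T, error position = 4, corrected codeword c = 101000011110101

Compute s = H r^T mod 2 one row at a time:
  s_1 = 1 + 1 + 1 + 1 + 0 + 1 + 0 + 1 = 6 ≡ 0 (mod 2).
  s_2 = 1 + 0 + 0 + 0 + 0 + 1 + 0 + 1 = 3 ≡ 1 (mod 2).
  s_3 = 0 + 1 + 0 + 0 + 1 + 1 + 0 + 1 = 4 ≡ 0 (mod 2).
  s_4 = 1 + 1 + 0 + 0 + 1 + 1 + 1 + 1 = 6 ≡ 0 (mod 2).
s = (0, 1, 0, 0)^T — this equals column 4 of H (binary 0100), so error is at position 4.
Correct: flip bit 4 of r = 101100011110101 to get c = 101000011110101.


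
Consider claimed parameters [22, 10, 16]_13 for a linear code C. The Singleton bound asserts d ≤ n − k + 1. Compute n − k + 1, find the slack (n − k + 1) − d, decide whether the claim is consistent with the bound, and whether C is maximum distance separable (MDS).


Singleton RHS = n − k + 1 = 13, slack = -3, bound violated (no such code; not MDS).

Singleton bound: d ≤ n − k + 1.
Here n = 22, k = 10, so n − k + 1 = 13.
Given d = 16, check d ≤ 13: NO.
Slack = (n − k + 1) − d = -3.
The slack is negative: d = 16 exceeds n − k + 1 = 13 by 3, so the Singleton bound is violated and no linear [22, 10, 16]_13 code can exist. In particular it is not MDS (MDS requires d = n − k + 1 exactly).
Description: the claimed parameters are [22, 10, 16]_13; such a code would be impossible (violates the Singleton bound).


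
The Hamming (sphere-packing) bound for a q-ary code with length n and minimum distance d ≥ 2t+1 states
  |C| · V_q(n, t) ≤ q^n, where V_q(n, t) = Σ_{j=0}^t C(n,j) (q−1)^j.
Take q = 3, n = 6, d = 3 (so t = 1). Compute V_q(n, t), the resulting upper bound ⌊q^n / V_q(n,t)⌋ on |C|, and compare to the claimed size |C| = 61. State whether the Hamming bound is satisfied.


V_q(n, t) = 13, q^n = 729, Hamming bound = 56, |C| = 61 > bound (violated).

Step 1: Compute V_q(n, t) = Σ_{j=0}^1 C(n, j) (q−1)^j.
  j = 0: C(6,0)·(2)^0 = 1·1 = 1.
  j = 1: C(6,1)·(2)^1 = 6·2 = 12.
  V_q(n, t) = 1 + 12 = 13.
Step 2: q^n = 3^6 = 729.
Step 3: Hamming bound ⌊q^n / V_q(n,t)⌋ = ⌊729/13⌋ = 56.
Step 4: Compare |C| = 61 to 56: violated.
The claimed |C| lies above the Hamming bound, so no 3-ary code of length 6 with d ≥ 3 can have 61 codewords.


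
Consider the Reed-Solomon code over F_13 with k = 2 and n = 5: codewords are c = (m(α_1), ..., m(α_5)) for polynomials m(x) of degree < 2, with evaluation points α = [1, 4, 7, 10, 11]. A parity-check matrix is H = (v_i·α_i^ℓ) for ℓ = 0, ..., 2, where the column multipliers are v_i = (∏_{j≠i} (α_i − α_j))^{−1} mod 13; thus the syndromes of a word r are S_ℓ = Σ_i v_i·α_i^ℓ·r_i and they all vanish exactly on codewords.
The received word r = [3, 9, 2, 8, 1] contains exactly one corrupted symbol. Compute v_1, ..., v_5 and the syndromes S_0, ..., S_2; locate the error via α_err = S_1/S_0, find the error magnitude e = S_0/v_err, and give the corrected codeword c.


S = (8, 10, 6), error at position 5, error magnitude e = 4, c = [3, 9, 2, 8, 10].

Step 1: column multipliers v_i = (∏_{j≠i}(α_i − α_j))^{−1} mod 13.
  i = 1 (α = 1): (1−4)(1−7)(1−10)(1−11) = (−3)·(−6)·(−9)·(−10) = 1620 ≡ 8, so v_1 = 8^{−1} = 5 (mod 13).
  i = 2 (α = 4): (4−1)(4−7)(4−10)(4−11) = 3·(−3)·(−6)·(−7) = −378 ≡ 12, so v_2 = 12^{−1} = 12 (mod 13).
  i = 3 (α = 7): (7−1)(7−4)(7−10)(7−11) = 6·3·(−3)·(−4) = 216 ≡ 8, so v_3 = 8^{−1} = 5 (mod 13).
  i = 4 (α = 10): (10−1)(10−4)(10−7)(10−11) = 9·6·3·(−1) = −162 ≡ 7, so v_4 = 7^{−1} = 2 (mod 13).
  i = 5 (α = 11): (11−1)(11−4)(11−7)(11−10) = 10·7·4·1 = 280 ≡ 7, so v_5 = 7^{−1} = 2 (mod 13).
  v = [5, 12, 5, 2, 2].
Step 2: syndromes of r = [3, 9, 2, 8, 1] (all sums mod 13).
  S_0 = Σ v_i r_i = 5·3 + 12·9 + 5·2 + 2·8 + 2·1 = 151 ≡ 8.
  S_1 = Σ v_i α_i r_i = 5·1·3 + 12·4·9 + 5·7·2 + 2·10·8 + 2·11·1 = 699 ≡ 10.
  α_i^2 mod 13 = [1, 3, 10, 9, 4].
  S_2 = Σ v_i α_i^2 r_i = 5·1·3 + 12·3·9 + 5·10·2 + 2·9·8 + 2·4·1 = 591 ≡ 6.
  S = (8, 10, 6) ≠ 0, so r is not a codeword (an error is present).
Step 3: locate the error. For a single error e at position i, S_ℓ = v_i·e·α_i^ℓ, so α_err = S_1/S_0.
  S_0^{−1} = 8^{−1} = 5 (mod 13), so α_err = 10·5 = 50 ≡ 11 = α_5. Error position i = 5.
  Consistency check: S_2/S_1 = 6·4 = 24 ≡ 11 = α_err ✓ (single-error assumption holds).
Step 4: error magnitude e = S_0/v_5 = S_0·∏_{j≠5}(α_5 − α_j) = 8·7 = 56 ≡ 4 (mod 13).
Step 5: correct position 5: c_5 = r_5 − e = 1 − 4 ≡ 10 (mod 13). Hence c = [3, 9, 2, 8, 10].
  Check: interpolating c through the α_i gives m(x) = 1 + 2·x (degree < 2) with m(α_i) = c_i for every i, so c is indeed a codeword.


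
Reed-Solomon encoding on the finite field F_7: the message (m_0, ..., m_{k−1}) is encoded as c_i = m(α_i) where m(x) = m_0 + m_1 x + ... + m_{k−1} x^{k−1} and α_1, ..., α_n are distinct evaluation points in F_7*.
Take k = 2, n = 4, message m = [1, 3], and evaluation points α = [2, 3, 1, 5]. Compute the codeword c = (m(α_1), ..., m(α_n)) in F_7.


c = [0, 3, 4, 2]

Message polynomial: m(x) = 1 + 3·x (mod 7).
For each evaluation point α_i, compute m(α_i) mod 7:
  α_1 = 2: Horner steps 3 → 0, so m(2) = 0.
  α_2 = 3: Horner steps 3 → 3, so m(3) = 3.
  α_3 = 1: Horner steps 3 → 4, so m(1) = 4.
  α_4 = 5: Horner steps 3 → 2, so m(5) = 2.
Codeword c = [0, 3, 4, 2] ∈ F_7^4.


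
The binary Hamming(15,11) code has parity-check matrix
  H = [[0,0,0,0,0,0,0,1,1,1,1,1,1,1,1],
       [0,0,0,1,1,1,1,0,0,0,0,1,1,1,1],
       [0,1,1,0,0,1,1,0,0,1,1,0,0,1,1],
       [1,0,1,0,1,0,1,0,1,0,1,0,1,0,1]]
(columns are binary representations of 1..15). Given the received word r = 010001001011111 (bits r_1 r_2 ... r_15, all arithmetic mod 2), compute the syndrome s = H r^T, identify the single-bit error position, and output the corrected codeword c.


s = (0, 1, 1, 0)^T, error position = 6, corrected codeword c = 010000001011111

Compute s = H r^T mod 2 one row at a time:
  s_1 = 0 + 1 + 0 + 1 + 1 + 1 + 1 + 1 = 6 ≡ 0 (mod 2).
  s_2 = 0 + 0 + 1 + 0 + 1 + 1 + 1 + 1 = 5 ≡ 1 (mod 2).
  s_3 = 1 + 0 + 1 + 0 + 0 + 1 + 1 + 1 = 5 ≡ 1 (mod 2).
  s_4 = 0 + 0 + 0 + 0 + 1 + 1 + 1 + 1 = 4 ≡ 0 (mod 2).
s = (0, 1, 1, 0)^T — this equals column 6 of H (binary 0110), so error is at position 6.
Correct: flip bit 6 of r = 010001001011111 to get c = 010000001011111.


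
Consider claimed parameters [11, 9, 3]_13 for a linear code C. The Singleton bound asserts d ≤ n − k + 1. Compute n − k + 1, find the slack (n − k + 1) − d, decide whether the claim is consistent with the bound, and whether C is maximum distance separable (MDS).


Singleton RHS = n − k + 1 = 3, slack = 0, bound satisfied, MDS.

Singleton bound: d ≤ n − k + 1.
Here n = 11, k = 9, so n − k + 1 = 3.
Given d = 3, check d ≤ 3: YES.
Slack = (n − k + 1) − d = 0.
The code is MDS (slack = 0).
Description: the claimed parameters are [11, 9, 3]_13; such a code would be MDS (meets Singleton bound).


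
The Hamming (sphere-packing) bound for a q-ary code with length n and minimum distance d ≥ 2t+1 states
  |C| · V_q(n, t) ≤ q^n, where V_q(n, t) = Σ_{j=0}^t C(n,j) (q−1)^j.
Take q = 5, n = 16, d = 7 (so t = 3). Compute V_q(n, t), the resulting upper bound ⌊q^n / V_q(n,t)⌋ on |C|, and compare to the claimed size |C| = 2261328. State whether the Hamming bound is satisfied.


V_q(n, t) = 37825, q^n = 152587890625, Hamming bound = 4034048, |C| = 2261328 ≤ bound (satisfied).

Step 1: Compute V_q(n, t) = Σ_{j=0}^3 C(n, j) (q−1)^j.
  j = 0: C(16,0)·(4)^0 = 1·1 = 1.
  j = 1: C(16,1)·(4)^1 = 16·4 = 64.
  j = 2: C(16,2)·(4)^2 = 120·16 = 1920.
  j = 3: C(16,3)·(4)^3 = 560·64 = 35840.
  V_q(n, t) = 1 + 64 + 1920 + 35840 = 37825.
Step 2: q^n = 5^16 = 152587890625.
Step 3: Hamming bound ⌊q^n / V_q(n,t)⌋ = ⌊152587890625/37825⌋ = 4034048.
Step 4: Compare |C| = 2261328 to 4034048: satisfied.
The claimed |C| lies below the Hamming bound.


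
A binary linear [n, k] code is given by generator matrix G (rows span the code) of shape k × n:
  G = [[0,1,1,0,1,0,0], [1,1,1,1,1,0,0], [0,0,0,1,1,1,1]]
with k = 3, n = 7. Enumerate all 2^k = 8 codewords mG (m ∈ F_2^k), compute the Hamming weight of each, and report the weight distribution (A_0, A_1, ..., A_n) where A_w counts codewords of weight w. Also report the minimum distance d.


Weight distribution: A_0 = 1, A_2 = 1, A_3 = 1, A_4 = 2, A_5 = 3. Minimum distance d = 2.

Enumerate all 2^3 = 8 messages m ∈ F_2^3.
For each, compute codeword c = mG in F_2^7, then tally its weight.
  m = 000 → c = 0000000, weight = 0.
  m = 100 → c = 0110100, weight = 3.
  m = 010 → c = 1111100, weight = 5.
  m = 110 → c = 1001000, weight = 2.
  m = 001 → c = 0001111, weight = 4.
  m = 101 → c = 0111011, weight = 5.
  m = 011 → c = 1110011, weight = 5.
  m = 111 → c = 1000111, weight = 4.
Tally weights:
  weight 0: 1 codewords.
  weight 2: 1 codewords.
  weight 3: 1 codewords.
  weight 4: 2 codewords.
  weight 5: 3 codewords.
Minimum distance d = smallest w > 0 with A_w > 0 = 2.
Sanity: Σ A_w = 8 = 2^3 = 8 ✓.


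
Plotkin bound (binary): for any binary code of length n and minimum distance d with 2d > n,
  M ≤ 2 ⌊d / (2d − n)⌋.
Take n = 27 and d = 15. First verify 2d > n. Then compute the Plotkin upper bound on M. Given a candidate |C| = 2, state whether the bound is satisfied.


Plotkin bound M ≤ 10; given |C| = 2 ≤ bound (satisfied).

Check applicability: 2d = 30, n = 27.
2d − n = 3 > 0, so Plotkin applies.
Compute d/(2d−n) = 15/3 ≈ 5.0000.
⌊d/(2d−n)⌋ = 5.
Plotkin bound: M ≤ 2·5 = 10.
Given |C| = 2, check: satisfied.
This |C| is below the Plotkin bound.


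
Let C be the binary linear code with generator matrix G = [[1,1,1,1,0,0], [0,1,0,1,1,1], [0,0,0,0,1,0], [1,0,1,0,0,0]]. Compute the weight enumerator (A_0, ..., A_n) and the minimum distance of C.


Weight distribution: A_0 = 1, A_1 = 2, A_2 = 3, A_3 = 4, A_4 = 3, A_5 = 2, A_6 = 1. Minimum distance d = 1.

Enumerate all 2^4 = 16 messages m ∈ F_2^4.
For each, compute codeword c = mG in F_2^6, then tally its weight.
  m = 0000 → c = 000000, weight = 0.
  m = 1000 → c = 111100, weight = 4.
  m = 0100 → c = 010111, weight = 4.
  m = 1100 → c = 101011, weight = 4.
  m = 0010 → c = 000010, weight = 1.
  m = 1010 → c = 111110, weight = 5.
  m = 0110 → c = 010101, weight = 3.
  m = 1110 → c = 101001, weight = 3.
  m = 0001 → c = 101000, weight = 2.
  m = 1001 → c = 010100, weight = 2.
  m = 0101 → c = 111111, weight = 6.
  m = 1101 → c = 000011, weight = 2.
  m = 0011 → c = 101010, weight = 3.
  m = 1011 → c = 010110, weight = 3.
  m = 0111 → c = 111101, weight = 5.
  m = 1111 → c = 000001, weight = 1.
Tally weights:
  weight 0: 1 codewords.
  weight 1: 2 codewords.
  weight 2: 3 codewords.
  weight 3: 4 codewords.
  weight 4: 3 codewords.
  weight 5: 2 codewords.
  weight 6: 1 codewords.
Minimum distance d = smallest w > 0 with A_w > 0 = 1.
Sanity: Σ A_w = 16 = 2^4 = 16 ✓.


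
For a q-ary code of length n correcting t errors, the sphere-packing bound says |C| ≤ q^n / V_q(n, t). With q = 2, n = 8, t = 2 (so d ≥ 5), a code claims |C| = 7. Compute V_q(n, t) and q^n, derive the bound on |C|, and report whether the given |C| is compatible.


V_q(n, t) = 37, q^n = 256, Hamming bound = 6, |C| = 7 > bound (violated).

Step 1: Compute V_q(n, t) = Σ_{j=0}^2 C(n, j) (q−1)^j.
  j = 0: C(8,0)·(1)^0 = 1·1 = 1.
  j = 1: C(8,1)·(1)^1 = 8·1 = 8.
  j = 2: C(8,2)·(1)^2 = 28·1 = 28.
  V_q(n, t) = 1 + 8 + 28 = 37.
Step 2: q^n = 2^8 = 256.
Step 3: Hamming bound ⌊q^n / V_q(n,t)⌋ = ⌊256/37⌋ = 6.
Step 4: Compare |C| = 7 to 6: violated.
The claimed |C| lies above the Hamming bound, so no 2-ary code of length 8 with d ≥ 5 can have 7 codewords.


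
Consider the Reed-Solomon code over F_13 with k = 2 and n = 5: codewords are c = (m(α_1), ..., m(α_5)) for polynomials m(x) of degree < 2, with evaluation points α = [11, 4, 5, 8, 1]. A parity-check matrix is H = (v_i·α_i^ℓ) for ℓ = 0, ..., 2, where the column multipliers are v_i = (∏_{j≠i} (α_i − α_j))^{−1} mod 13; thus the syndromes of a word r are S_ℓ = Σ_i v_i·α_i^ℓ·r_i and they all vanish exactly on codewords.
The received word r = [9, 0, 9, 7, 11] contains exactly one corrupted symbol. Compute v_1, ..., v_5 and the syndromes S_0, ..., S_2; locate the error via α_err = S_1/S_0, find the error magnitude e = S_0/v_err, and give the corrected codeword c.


S = (8, 1, 5), error at position 3, error magnitude e = 4, c = [9, 0, 5, 7, 11].

Step 1: column multipliers v_i = (∏_{j≠i}(α_i − α_j))^{−1} mod 13.
  i = 1 (α = 11): (11−4)(11−5)(11−8)(11−1) = 7·6·3·10 = 1260 ≡ 12, so v_1 = 12^{−1} = 12 (mod 13).
  i = 2 (α = 4): (4−11)(4−5)(4−8)(4−1) = (−7)·(−1)·(−4)·3 = −84 ≡ 7, so v_2 = 7^{−1} = 2 (mod 13).
  i = 3 (α = 5): (5−11)(5−4)(5−8)(5−1) = (−6)·1·(−3)·4 = 72 ≡ 7, so v_3 = 7^{−1} = 2 (mod 13).
  i = 4 (α = 8): (8−11)(8−4)(8−5)(8−1) = (−3)·4·3·7 = −252 ≡ 8, so v_4 = 8^{−1} = 5 (mod 13).
  i = 5 (α = 1): (1−11)(1−4)(1−5)(1−8) = (−10)·(−3)·(−4)·(−7) = 840 ≡ 8, so v_5 = 8^{−1} = 5 (mod 13).
  v = [12, 2, 2, 5, 5].
Step 2: syndromes of r = [9, 0, 9, 7, 11] (all sums mod 13).
  S_0 = Σ v_i r_i = 12·9 + 2·0 + 2·9 + 5·7 + 5·11 = 216 ≡ 8.
  S_1 = Σ v_i α_i r_i = 12·11·9 + 2·4·0 + 2·5·9 + 5·8·7 + 5·1·11 = 1613 ≡ 1.
  α_i^2 mod 13 = [4, 3, 12, 12, 1].
  S_2 = Σ v_i α_i^2 r_i = 12·4·9 + 2·3·0 + 2·12·9 + 5·12·7 + 5·1·11 = 1123 ≡ 5.
  S = (8, 1, 5) ≠ 0, so r is not a codeword (an error is present).
Step 3: locate the error. For a single error e at position i, S_ℓ = v_i·e·α_i^ℓ, so α_err = S_1/S_0.
  S_0^{−1} = 8^{−1} = 5 (mod 13), so α_err = 1·5 = 5 ≡ 5 = α_3. Error position i = 3.
  Consistency check: S_2/S_1 = 5·1 = 5 ≡ 5 = α_err ✓ (single-error assumption holds).
Step 4: error magnitude e = S_0/v_3 = S_0·∏_{j≠3}(α_3 − α_j) = 8·7 = 56 ≡ 4 (mod 13).
Step 5: correct position 3: c_3 = r_3 − e = 9 − 4 ≡ 5 (mod 13). Hence c = [9, 0, 5, 7, 11].
  Check: interpolating c through the α_i gives m(x) = 6 + 5·x (degree < 2) with m(α_i) = c_i for every i, so c is indeed a codeword.
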